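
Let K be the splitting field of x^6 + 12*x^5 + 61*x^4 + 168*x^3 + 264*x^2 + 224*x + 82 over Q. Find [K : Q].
48

The degree of the splitting field over Q equals the order of the Galois group, so first determine the group. The polynomial f is an irreducible sextic over Q, so G = Gal(f/Q) is one of the 16 transitive subgroups 6T1, ..., 6T16 of S_6. The discriminant of f is -1722368, which is not a perfect square, so G is not contained in A_6. The transitive groups of degree 6 not contained in A_6 are: C_6 (6T1, order 6), S_3 (6T2, order 6), D_6 (6T3, order 12), C_3 x S_3 (6T5, order 18), A_4 x C_2 (6T6, order 24), S_4 (6T8, order 24), S_3 x S_3 (6T9, order 36), S_4 x C_2 (6T11, order 48), (S_3 x S_3) : C_2 (6T13, order 72), PGL(2,5) (6T14, order 120), S_6 (6T16, order 720). By Dedekind's theorem, for a prime p not dividing disc(f) the degrees of the irreducible factors of f mod p form the cycle type of an element of G. Factoring f modulo the 29 such primes p <= 127 (skipping 2, 29, which divide the discriminant), each new pattern first appears at: mod 3: f = (x^3 + x^2 + 2x + 1)(x^3 + 2x^2 + 1), pattern 3+3; mod 5: f = (x^6 + 2x^5 + x^4 + 3x^3 + 4x^2 + 4x + 2), pattern 6; mod 7: f = (x + 5)(x + 6)(x^4 + x^3 + 6x^2 + 2x + 6), pattern 4+1+1; mod 17: f = (x + 7)(x + 14)(x^2 + 2x + 15)(x^2 + 6x + 6), pattern 2+2+1+1; mod 23: f = (x^2 + 4x + 8)(x^2 + 14x + 15)(x^2 + 17x + 21), pattern 2+2+2; mod 67: f = (x^2 + 4x + 18)(x^4 + 8x^3 + 11x^2 + 47x + 12), pattern 4+2; mod 127: f = (x + 42)(x + 62)(x + 69)(x + 89)(x^2 + 4x + 125), pattern 2+1+1+1+1. No other pattern occurs in this range, so the set of observed cycle types is {3+3, 6, 4+1+1, 2+2+1+1, 2+2+2, 4+2, 2+1+1+1+1}. The candidates containing elements of all these cycle types are S_4 x C_2 (6T11) of order 48, S_6 (6T16) of order 720; the others are excluded. The observed types are precisely the cycle types that occur in S_4 x C_2 (6T11) (apart from the identity). Each of the other remaining candidates has further cycle types, and by the Chebotarev density theorem the matching factorization patterns would occur for a proportion of primes equal to their share of the group: S_6 (6T16) additionally contains elements of type 5+1, 3+2+1, 3+1+1+1 (304 of its 720 elements, about 42% of primes). None of the 29 primes tested shows any such pattern (for each of these groups the chance of that is below 10^-4), which rules them out. Hence G = S_4 x C_2 (6T11), of order 48. The Galois group S_4 x C_2 (6T11) has order 48, so the splitting field has degree 48 over Q.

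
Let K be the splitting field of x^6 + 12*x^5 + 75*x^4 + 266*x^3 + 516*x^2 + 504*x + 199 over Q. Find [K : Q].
The degree of the splitting field over Q equals the order of the Galois group, so first determine the group. The polynomial f is an irreducible sextic over Q, so G = Gal(f/Q) is one of the 16 transitive subgroups 6T1, ..., 6T16 of S_6. The discriminant of f is -5217636731328, which is not a perfect square, so G is not contained in A_6. The transitive groups of degree 6 not contained in A_6 are: C_6 (6T1, order 6), S_3 (6T2, order 6), D_6 (6T3, order 12), C_3 x S_3 (6T5, order 18), A_4 x C_2 (6T6, order 24), S_4 (6T8, order 24), S_3 x S_3 (6T9, order 36), S_4 x C_2 (6T11, order 48), (S_3 x S_3) : C_2 (6T13, order 72), PGL(2,5) (6T14, order 120), S_6 (6T16, order 720). By Dedekind's theorem, for a prime p not dividing disc(f) the degrees of the irreducible factors of f mod p form the cycle type of an element of G. Factoring f modulo the 21 such primes p <= 89 (skipping 2, 3, 7, which divide the discriminant), each new pattern first appears at: mod 5: f = (x^6 + 2x^5 + x^3 + x^2 + 4x + 4), pattern 6; mod 11: f = (x + 10)(x^5 + 2x^4 + 2x^2 + x + 10), pattern 5+1; mod 13: f = (x + 10)(x + 12)(x^4 + 3x^3 + 6x^2 + 8x + 10), pattern 4+1+1; mod 23: f = (x + 12)(x + 14)(x^2 + 10x + 14)(x^2 + 22x + 14), pattern 2+2+1+1; mod 43: f = (x^3 + x^2 + 23x + 16)(x^3 + 11x^2 + 41x + 42), pattern 3+3; mod 61: f = (x^2 + 25x + 25)(x^2 + 49x + 30)(x^2 + 60x + 28), pattern 2+2+2. No other pattern occurs in this range, so the set of observed cycle types is {6, 5+1, 4+1+1, 2+2+1+1, 3+3, 2+2+2}. The candidates containing elements of all these cycle types are PGL(2,5) (6T14) of order 120, S_6 (6T16) of order 720; the others are excluded. The observed types are precisely the cycle types that occur in PGL(2,5) (6T14) (apart from the identity). Each of the other remaining candidates has further cycle types, and by the Chebotarev density theorem the matching factorization patterns would occur for a proportion of primes equal to their share of the group: S_6 (6T16) additionally contains elements of type 4+2, 3+2+1, 3+1+1+1, 2+1+1+1+1 (265 of its 720 elements, about 37% of primes). None of the 21 primes tested shows any such pattern (for each of these groups the chance of that is below 10^-4), which rules them out. Hence G = PGL(2,5) (6T14), of order 120. The Galois group PGL(2,5) (6T14) has order 120, so the splitting field has degree 120 over Q.

120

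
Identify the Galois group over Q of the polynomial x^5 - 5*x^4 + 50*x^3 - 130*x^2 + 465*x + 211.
A_5 (also written A5)

The polynomial f is an irreducible quintic over Q, so G = Gal(f/Q) is a transitive subgroup of S_5: one of C_5 (5T1, order 5), D_5 (5T2, order 10), F_20 (5T3, order 20), A_5 (5T4, order 60) or S_5 (5T5, order 120). The discriminant of f is 673506304000000 = 25952000^2, a perfect square, so G is contained in A_5. The transitive groups of degree 5 contained in A_5 are: C_5 (5T1, order 5), D_5 (5T2, order 10), A_5 (5T4, order 60). By Dedekind's theorem, for a prime p not dividing disc(f) the degrees of the irreducible factors of f mod p form the cycle type of an element of G. Factoring f modulo the 2 such primes p <= 7 (skipping 2, 5, which divide the discriminant), each new pattern first appears at: mod 3: f = (x^5 + x^4 + 2x^3 + 2x^2 + 1), pattern 5; mod 7: f = (x + 4)(x + 5)(x^3 + 2x + 6), pattern 3+1+1. No other pattern occurs in this range, so the set of observed cycle types is {5, 3+1+1}. Among the candidates above, the only group containing elements of all these cycle types is A_5 (5T4) — each of C_5 (5T1), D_5 (5T2) lacks at least one of them. Hence G = A_5 (5T4), of order 60.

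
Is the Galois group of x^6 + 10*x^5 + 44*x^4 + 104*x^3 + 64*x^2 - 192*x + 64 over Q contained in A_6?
The polynomial is irreducible of degree 6 over Q. Its discriminant is 564385546240000 = 23756800^2, a perfect square. A Galois group lies in the alternating group exactly when the discriminant is a square in Q, so the Galois group ((C_3 x C_3) : C_4) is contained in A_6.

Yes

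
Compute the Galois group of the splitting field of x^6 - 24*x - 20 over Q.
The polynomial f is an irreducible sextic over Q, so G = Gal(f/Q) is one of the 16 transitive subgroups 6T1, ..., 6T16 of S_6. The discriminant of f is 746496000000 = 864000^2, a perfect square, so G is contained in A_6. The transitive groups of degree 6 contained in A_6 are: A_4 (6T4, order 12), S_4 (6T7, order 24), (C_3 x C_3) : C_4 (6T10, order 36), PSL(2,5) (6T12, order 60), A_6 (6T15, order 360). By Dedekind's theorem, for a prime p not dividing disc(f) the degrees of the irreducible factors of f mod p form the cycle type of an element of G. Factoring f modulo the 6 such primes p <= 23 (skipping 2, 3, 5, which divide the discriminant), each new pattern first appears at: mod 7: f = (x + 4)(x^5 + 3x^4 + 2x^3 + 6x^2 + 4x + 2), pattern 5+1; mod 23: f = (x + 2)(x + 11)(x + 16)(x^3 + 17x^2 + 13x + 7), pattern 3+1+1+1. No other pattern occurs in this range, so the set of observed cycle types is {5+1, 3+1+1+1}. Among the candidates above, the only group containing elements of all these cycle types is A_6 (6T15) — each of A_4 (6T4), S_4 (6T7), (C_3 x C_3) : C_4 (6T10), PSL(2,5) (6T12) lacks at least one of them. Hence G = A_6 (6T15), of order 360.

A_6 (also written A6)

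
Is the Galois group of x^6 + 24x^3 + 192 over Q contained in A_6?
The polynomial is irreducible of degree 6 over Q. Its discriminant is -190210142896128, which is not a perfect square. A Galois group lies in the alternating group exactly when the discriminant is a square in Q, so the Galois group (C_3 x S_3) is not contained in A_6.

No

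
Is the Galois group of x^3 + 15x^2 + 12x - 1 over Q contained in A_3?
The polynomial is irreducible of degree 3 over Q. Its discriminant is 35721 = 189^2, a perfect square. A Galois group lies in the alternating group exactly when the discriminant is a square in Q, so the Galois group (C_3) is contained in A_3.

Yes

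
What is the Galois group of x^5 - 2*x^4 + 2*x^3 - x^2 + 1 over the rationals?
D_5 (also written D5)

The polynomial f is an irreducible quintic over Q, so G = Gal(f/Q) is a transitive subgroup of S_5: one of C_5 (5T1, order 5), D_5 (5T2, order 10), F_20 (5T3, order 20), A_5 (5T4, order 60) or S_5 (5T5, order 120). The discriminant of f is 2209 = 47^2, a perfect square, so G is contained in A_5. The transitive groups of degree 5 contained in A_5 are: C_5 (5T1, order 5), D_5 (5T2, order 10), A_5 (5T4, order 60). By Dedekind's theorem, for a prime p not dividing disc(f) the degrees of the irreducible factors of f mod p form the cycle type of an element of G. Factoring f modulo the 23 such primes p <= 89 (skipping 47, which divides the discriminant), each new pattern first appears at: mod 2: f = (x^5 + x^2 + 1), pattern 5; mod 5: f = (x + 1)(x^2 + 2)(x^2 + 2x + 3), pattern 2+2+1; mod 83: f = (x + 2)(x + 12)(x + 15)(x + 23)(x + 29), pattern 1+1+1+1+1. No other pattern occurs in this range, so the set of observed cycle types is {5, 2+2+1, 1+1+1+1+1}. The candidates containing elements of all these cycle types are D_5 (5T2) of order 10, A_5 (5T4) of order 60; the others are excluded. The observed types are precisely the cycle types that occur in D_5 (5T2). Each of the other remaining candidates has further cycle types, and by the Chebotarev density theorem the matching factorization patterns would occur for a proportion of primes equal to their share of the group: A_5 (5T4) additionally contains elements of type 3+1+1 (20 of its 60 elements, about 33% of primes). None of the 23 primes tested shows any such pattern (for each of these groups the chance of that is below 10^-4), which rules them out. Hence G = D_5 (5T2), of order 10.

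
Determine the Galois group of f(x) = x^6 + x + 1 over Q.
S_6 (also written S6)

The polynomial f is an irreducible sextic over Q, so G = Gal(f/Q) is one of the 16 transitive subgroups 6T1, ..., 6T16 of S_6. The discriminant of f is -43531, which is not a perfect square, so G is not contained in A_6. The transitive groups of degree 6 not contained in A_6 are: C_6 (6T1, order 6), S_3 (6T2, order 6), D_6 (6T3, order 12), C_3 x S_3 (6T5, order 18), A_4 x C_2 (6T6, order 24), S_4 (6T8, order 24), S_3 x S_3 (6T9, order 36), S_4 x C_2 (6T11, order 48), (S_3 x S_3) : C_2 (6T13, order 72), PGL(2,5) (6T14, order 120), S_6 (6T16, order 720). By Dedekind's theorem, for a prime p not dividing disc(f) the degrees of the irreducible factors of f mod p form the cycle type of an element of G. Factoring f modulo the 4 such primes p <= 7, each new pattern first appears at: mod 2: f = (x^6 + x + 1), pattern 6; mod 3: f = (x + 2)(x^2 + 2x + 2)(x^3 + 2x^2 + x + 1), pattern 3+2+1; mod 5: f = (x^3 + 2x^2 + 4x + 4)(x^3 + 3x^2 + 4), pattern 3+3; mod 7: f = (x + 2)(x^5 + 5x^4 + 4x^3 + 6x^2 + 2x + 4), pattern 5+1. No other pattern occurs in this range, so the set of observed cycle types is {6, 3+2+1, 3+3, 5+1}. Among the candidates above, the only group containing elements of all these cycle types is S_6 (6T16); every other candidate lacks at least one of them. Hence G = S_6 (6T16), of order 720.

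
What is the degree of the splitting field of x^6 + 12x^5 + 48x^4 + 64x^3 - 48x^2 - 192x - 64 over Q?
The degree of the splitting field over Q equals the order of the Galois group, so first determine the group. The polynomial f is an irreducible sextic over Q, so G = Gal(f/Q) is one of the 16 transitive subgroups 6T1, ..., 6T16 of S_6. The discriminant of f is -450868486864896, which is not a perfect square, so G is not contained in A_6. The transitive groups of degree 6 not contained in A_6 are: C_6 (6T1, order 6), S_3 (6T2, order 6), D_6 (6T3, order 12), C_3 x S_3 (6T5, order 18), A_4 x C_2 (6T6, order 24), S_4 (6T8, order 24), S_3 x S_3 (6T9, order 36), S_4 x C_2 (6T11, order 48), (S_3 x S_3) : C_2 (6T13, order 72), PGL(2,5) (6T14, order 120), S_6 (6T16, order 720). By Dedekind's theorem, for a prime p not dividing disc(f) the degrees of the irreducible factors of f mod p form the cycle type of an element of G. Factoring f modulo the 33 such primes p <= 149 (skipping 2, 3, which divide the discriminant), each new pattern first appears at: mod 5: f = (x^3 + 3x^2 + x + 2)(x^3 + 4x^2 + 3), pattern 3+3; mod 7: f = (x^6 + 5x^5 + 6x^4 + x^3 + x^2 + 4x + 6), pattern 6; mod 17: f = (x + 6)(x + 15)(x^2 + 4x + 1)(x^2 + 4x + 11), pattern 2+2+1+1; mod 19: f = (x + 7)(x + 9)(x + 14)(x + 16)(x^2 + 4x + 9), pattern 2+1+1+1+1; mod 71: f = (x^2 + 4x + 7)(x^2 + 4x + 22)(x^2 + 4x + 42), pattern 2+2+2. No other pattern occurs in this range, so the set of observed cycle types is {3+3, 6, 2+2+1+1, 2+1+1+1+1, 2+2+2}. The candidates containing elements of all these cycle types are A_4 x C_2 (6T6) of order 24, S_4 x C_2 (6T11) of order 48, (S_3 x S_3) : C_2 (6T13) of order 72, S_6 (6T16) of order 720; the others are excluded. The observed types are precisely the cycle types that occur in A_4 x C_2 (6T6) (apart from the identity). Each of the other remaining candidates has further cycle types, and by the Chebotarev density theorem the matching factorization patterns would occur for a proportion of primes equal to their share of the group: S_4 x C_2 (6T11) additionally contains elements of type 4+2, 4+1+1 (12 of its 48 elements, about 25% of primes); (S_3 x S_3) : C_2 (6T13) additionally contains elements of type 4+2, 3+2+1, 3+1+1+1 (34 of its 72 elements, about 47% of primes); S_6 (6T16) additionally contains elements of type 5+1, 4+2, 4+1+1, 3+2+1, 3+1+1+1 (484 of its 720 elements, about 67% of primes). None of the 33 primes tested shows any such pattern (for each of these groups the chance of that is below 10^-4), which rules them out. Hence G = A_4 x C_2 (6T6), of order 24. The Galois group A_4 x C_2 (6T6) has order 24, so the splitting field has degree 24 over Q.

24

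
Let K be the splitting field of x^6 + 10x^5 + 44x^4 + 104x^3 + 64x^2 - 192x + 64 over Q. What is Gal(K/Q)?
(C_3 x C_3) : C_4

The polynomial f is an irreducible sextic over Q, so G = Gal(f/Q) is one of the 16 transitive subgroups 6T1, ..., 6T16 of S_6. The discriminant of f is 564385546240000 = 23756800^2, a perfect square, so G is contained in A_6. The transitive groups of degree 6 contained in A_6 are: A_4 (6T4, order 12), S_4 (6T7, order 24), (C_3 x C_3) : C_4 (6T10, order 36), PSL(2,5) (6T12, order 60), A_6 (6T15, order 360). By Dedekind's theorem, for a prime p not dividing disc(f) the degrees of the irreducible factors of f mod p form the cycle type of an element of G. Factoring f modulo the 19 such primes p <= 79 (skipping 2, 5, 29, which divide the discriminant), each new pattern first appears at: mod 3: f = (x^2 + x + 2)(x^4 + 2x + 2), pattern 4+2; mod 11: f = (x^3 + x^2 + x + 3)(x^3 + 9x^2 + x + 3), pattern 3+3; mod 19: f = (x + 16)(x + 18)(x^2 + 15x + 8)(x^2 + 18x + 9), pattern 2+2+1+1; mod 61: f = (x + 7)(x + 40)(x + 54)(x^3 + 31x^2 + 12x + 53), pattern 3+1+1+1. No other pattern occurs in this range, so the set of observed cycle types is {4+2, 3+3, 2+2+1+1, 3+1+1+1}. The candidates containing elements of all these cycle types are (C_3 x C_3) : C_4 (6T10) of order 36, A_6 (6T15) of order 360; the others are excluded. The observed types are precisely the cycle types that occur in (C_3 x C_3) : C_4 (6T10) (apart from the identity). Each of the other remaining candidates has further cycle types, and by the Chebotarev density theorem the matching factorization patterns would occur for a proportion of primes equal to their share of the group: A_6 (6T15) additionally contains elements of type 5+1 (144 of its 360 elements, about 40% of primes). None of the 19 primes tested shows any such pattern (for each of these groups the chance of that is below 10^-4), which rules them out. Hence G = (C_3 x C_3) : C_4 (6T10), of order 36.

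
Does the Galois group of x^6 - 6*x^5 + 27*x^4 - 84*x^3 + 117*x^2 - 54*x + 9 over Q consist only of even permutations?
No

The polynomial is irreducible of degree 6 over Q. Its discriminant is 264479053824, which is not a perfect square. A Galois group lies in the alternating group exactly when the discriminant is a square in Q, so the Galois group (S_3 x S_3) is not contained in A_6.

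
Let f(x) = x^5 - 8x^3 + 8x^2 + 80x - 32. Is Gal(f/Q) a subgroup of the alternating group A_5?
No

The polynomial is irreducible of degree 5 over Q. Its discriminant is 589639450624, which is not a perfect square. A Galois group lies in the alternating group exactly when the discriminant is a square in Q, so the Galois group (S_5) is not contained in A_5.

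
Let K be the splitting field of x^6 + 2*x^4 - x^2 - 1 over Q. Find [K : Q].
The degree of the splitting field over Q equals the order of the Galois group, so first determine the group. The polynomial f is an irreducible sextic over Q, so G = Gal(f/Q) is one of the 16 transitive subgroups 6T1, ..., 6T16 of S_6. The discriminant of f is 153664 = 392^2, a perfect square, so G is contained in A_6. The transitive groups of degree 6 contained in A_6 are: A_4 (6T4, order 12), S_4 (6T7, order 24), (C_3 x C_3) : C_4 (6T10, order 36), PSL(2,5) (6T12, order 60), A_6 (6T15, order 360). By Dedekind's theorem, for a prime p not dividing disc(f) the degrees of the irreducible factors of f mod p form the cycle type of an element of G. Factoring f modulo the 33 such primes p <= 149 (skipping 2, 7, which divide the discriminant), each new pattern first appears at: mod 3: f = (x^3 + x^2 + 2)(x^3 + 2x^2 + 1), pattern 3+3; mod 13: f = (x + 2)(x + 11)(x^2 + 8)(x^2 + 11), pattern 2+2+1+1. No other pattern occurs in this range, so the set of observed cycle types is {3+3, 2+2+1+1}. The candidates containing elements of all these cycle types are A_4 (6T4) of order 12, S_4 (6T7) of order 24, (C_3 x C_3) : C_4 (6T10) of order 36, PSL(2,5) (6T12) of order 60, A_6 (6T15) of order 360; the others are excluded. The observed types are precisely the cycle types that occur in A_4 (6T4) (apart from the identity). Each of the other remaining candidates has further cycle types, and by the Chebotarev density theorem the matching factorization patterns would occur for a proportion of primes equal to their share of the group: S_4 (6T7) additionally contains elements of type 4+2 (6 of its 24 elements, about 25% of primes); (C_3 x C_3) : C_4 (6T10) additionally contains elements of type 4+2, 3+1+1+1 (22 of its 36 elements, about 61% of primes); PSL(2,5) (6T12) additionally contains elements of type 5+1 (24 of its 60 elements, about 40% of primes); A_6 (6T15) additionally contains elements of type 5+1, 4+2, 3+1+1+1 (274 of its 360 elements, about 76% of primes). None of the 33 primes tested shows any such pattern (for each of these groups the chance of that is below 10^-4), which rules them out. Hence G = A_4 (6T4), of order 12. The Galois group A_4 (6T4) has order 12, so the splitting field has degree 12 over Q.

12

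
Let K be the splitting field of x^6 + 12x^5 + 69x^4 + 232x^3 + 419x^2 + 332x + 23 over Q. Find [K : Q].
The degree of the splitting field over Q equals the order of the Galois group, so first determine the group. The polynomial f is an irreducible sextic over Q, so G = Gal(f/Q) is one of the 16 transitive subgroups 6T1, ..., 6T16 of S_6. The discriminant of f is 870211913777152, which is not a perfect square, so G is not contained in A_6. The transitive groups of degree 6 not contained in A_6 are: C_6 (6T1, order 6), S_3 (6T2, order 6), D_6 (6T3, order 12), C_3 x S_3 (6T5, order 18), A_4 x C_2 (6T6, order 24), S_4 (6T8, order 24), S_3 x S_3 (6T9, order 36), S_4 x C_2 (6T11, order 48), (S_3 x S_3) : C_2 (6T13, order 72), PGL(2,5) (6T14, order 120), S_6 (6T16, order 720). By Dedekind's theorem, for a prime p not dividing disc(f) the degrees of the irreducible factors of f mod p form the cycle type of an element of G. Factoring f modulo the 22 such primes p <= 89 (skipping 2, 37, which divide the discriminant), each new pattern first appears at: mod 3: f = (x^3 + x^2 + 2)(x^3 + 2x^2 + x + 1), pattern 3+3; mod 5: f = (x^2 + x + 1)(x^2 + 2x + 3)(x^2 + 4x + 1), pattern 2+2+2; mod 17: f = (x + 5)(x + 16)(x^4 + 8x^3 + 8x^2 + 2x + 9), pattern 4+1+1; mod 67: f = (x + 11)(x + 60)(x^2 + 4x + 2)(x^2 + 4x + 29), pattern 2+2+1+1. No other pattern occurs in this range, so the set of observed cycle types is {3+3, 2+2+2, 4+1+1, 2+2+1+1}. The candidates containing elements of all these cycle types are S_4 (6T8) of order 24, S_4 x C_2 (6T11) of order 48, PGL(2,5) (6T14) of order 120, S_6 (6T16) of order 720; the others are excluded. The observed types are precisely the cycle types that occur in S_4 (6T8) (apart from the identity). Each of the other remaining candidates has further cycle types, and by the Chebotarev density theorem the matching factorization patterns would occur for a proportion of primes equal to their share of the group: S_4 x C_2 (6T11) additionally contains elements of type 6, 4+2, 2+1+1+1+1 (17 of its 48 elements, about 35% of primes); PGL(2,5) (6T14) additionally contains elements of type 6, 5+1 (44 of its 120 elements, about 37% of primes); S_6 (6T16) additionally contains elements of type 6, 5+1, 4+2, 3+2+1, 3+1+1+1, 2+1+1+1+1 (529 of its 720 elements, about 73% of primes). None of the 22 primes tested shows any such pattern (for each of these groups the chance of that is below 10^-4), which rules them out. Hence G = S_4 (6T8), of order 24. The Galois group S_4 (6T8) has order 24, so the splitting field has degree 24 over Q.

24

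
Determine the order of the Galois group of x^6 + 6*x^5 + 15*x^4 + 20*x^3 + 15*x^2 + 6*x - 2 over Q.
The degree of the splitting field over Q equals the order of the Galois group, so first determine the group. The polynomial f is an irreducible sextic over Q, so G = Gal(f/Q) is one of the 16 transitive subgroups 6T1, ..., 6T16 of S_6. The discriminant of f is 11337408, which is not a perfect square, so G is not contained in A_6. The transitive groups of degree 6 not contained in A_6 are: C_6 (6T1, order 6), S_3 (6T2, order 6), D_6 (6T3, order 12), C_3 x S_3 (6T5, order 18), A_4 x C_2 (6T6, order 24), S_4 (6T8, order 24), S_3 x S_3 (6T9, order 36), S_4 x C_2 (6T11, order 48), (S_3 x S_3) : C_2 (6T13, order 72), PGL(2,5) (6T14, order 120), S_6 (6T16, order 720). By Dedekind's theorem, for a prime p not dividing disc(f) the degrees of the irreducible factors of f mod p form the cycle type of an element of G. Factoring f modulo the 79 such primes p <= 419 (skipping 2, 3, which divide the discriminant), each new pattern first appears at: mod 5: f = (x^2 + 2)(x^2 + 2x + 4)(x^2 + 4x + 1), pattern 2+2+2; mod 7: f = (x^6 + 6x^5 + x^4 + 6x^3 + x^2 + 6x + 5), pattern 6; mod 11: f = (x + 4)(x + 9)(x^2 + 5x + 2)(x^2 + 10x + 7), pattern 2+2+1+1; mod 13: f = (x^3 + 3x^2 + 3x + 5)(x^3 + 3x^2 + 3x + 10), pattern 3+3; mod 61: f = (x + 3)(x + 27)(x + 29)(x + 34)(x + 36)(x + 60), pattern 1+1+1+1+1+1. No other pattern occurs in this range, so the set of observed cycle types is {2+2+2, 6, 2+2+1+1, 3+3, 1+1+1+1+1+1}. The candidates containing elements of all these cycle types are D_6 (6T3) of order 12, A_4 x C_2 (6T6) of order 24, S_3 x S_3 (6T9) of order 36, S_4 x C_2 (6T11) of order 48, (S_3 x S_3) : C_2 (6T13) of order 72, PGL(2,5) (6T14) of order 120, S_6 (6T16) of order 720; the others are excluded. The observed types are precisely the cycle types that occur in D_6 (6T3). Each of the other remaining candidates has further cycle types, and by the Chebotarev density theorem the matching factorization patterns would occur for a proportion of primes equal to their share of the group: A_4 x C_2 (6T6) additionally contains elements of type 2+1+1+1+1 (3 of its 24 elements, about 12% of primes); S_3 x S_3 (6T9) additionally contains elements of type 3+1+1+1 (4 of its 36 elements, about 11% of primes); S_4 x C_2 (6T11) additionally contains elements of type 4+2, 4+1+1, 2+1+1+1+1 (15 of its 48 elements, about 31% of primes); (S_3 x S_3) : C_2 (6T13) additionally contains elements of type 4+2, 3+2+1, 3+1+1+1, 2+1+1+1+1 (40 of its 72 elements, about 56% of primes); PGL(2,5) (6T14) additionally contains elements of type 5+1, 4+1+1 (54 of its 120 elements, about 45% of primes); S_6 (6T16) additionally contains elements of type 5+1, 4+2, 4+1+1, 3+2+1, 3+1+1+1, 2+1+1+1+1 (499 of its 720 elements, about 69% of primes). None of the 79 primes tested shows any such pattern (for each of these groups the chance of that is below 10^-4), which rules them out. Hence G = D_6 (6T3), of order 12. The Galois group D_6 (6T3) has order 12, so the splitting field has degree 12 over Q.

12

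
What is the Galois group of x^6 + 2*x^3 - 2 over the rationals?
The polynomial f is an irreducible sextic over Q, so G = Gal(f/Q) is one of the 16 transitive subgroups 6T1, ..., 6T16 of S_6. The discriminant of f is 5038848, which is not a perfect square, so G is not contained in A_6. The transitive groups of degree 6 not contained in A_6 are: C_6 (6T1, order 6), S_3 (6T2, order 6), D_6 (6T3, order 12), C_3 x S_3 (6T5, order 18), A_4 x C_2 (6T6, order 24), S_4 (6T8, order 24), S_3 x S_3 (6T9, order 36), S_4 x C_2 (6T11, order 48), (S_3 x S_3) : C_2 (6T13, order 72), PGL(2,5) (6T14, order 120), S_6 (6T16, order 720). By Dedekind's theorem, for a prime p not dividing disc(f) the degrees of the irreducible factors of f mod p form the cycle type of an element of G. Factoring f modulo the 23 such primes p <= 97 (skipping 2, 3, which divide the discriminant), each new pattern first appears at: mod 5: f = (x^6 + 2x^3 + 3), pattern 6; mod 11: f = (x + 6)(x + 8)(x^2 + 3x + 9)(x^2 + 5x + 3), pattern 2+2+1+1; mod 13: f = (x + 7)(x + 8)(x + 11)(x^3 + 10), pattern 3+1+1+1; mod 31: f = (x^2 + 17x + 27)(x^2 + 22x + 11)(x^2 + 23x + 24), pattern 2+2+2; mod 97: f = (x^3 + 11)(x^3 + 88), pattern 3+3. No other pattern occurs in this range, so the set of observed cycle types is {6, 2+2+1+1, 3+1+1+1, 2+2+2, 3+3}. The candidates containing elements of all these cycle types are S_3 x S_3 (6T9) of order 36, (S_3 x S_3) : C_2 (6T13) of order 72, S_6 (6T16) of order 720; the others are excluded. The observed types are precisely the cycle types that occur in S_3 x S_3 (6T9) (apart from the identity). Each of the other remaining candidates has further cycle types, and by the Chebotarev density theorem the matching factorization patterns would occur for a proportion of primes equal to their share of the group: (S_3 x S_3) : C_2 (6T13) additionally contains elements of type 4+2, 3+2+1, 2+1+1+1+1 (36 of its 72 elements, about 50% of primes); S_6 (6T16) additionally contains elements of type 5+1, 4+2, 4+1+1, 3+2+1, 2+1+1+1+1 (459 of its 720 elements, about 64% of primes). None of the 23 primes tested shows any such pattern (for each of these groups the chance of that is below 10^-4), which rules them out. Hence G = S_3 x S_3 (6T9), of order 36.

S_3 x S_3 (also written G36-)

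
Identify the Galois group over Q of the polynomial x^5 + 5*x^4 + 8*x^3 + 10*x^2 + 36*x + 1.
The polynomial f is an irreducible quintic over Q, so G = Gal(f/Q) is a transitive subgroup of S_5: one of C_5 (5T1, order 5), D_5 (5T2, order 10), F_20 (5T3, order 20), A_5 (5T4, order 60) or S_5 (5T5, order 120). The discriminant of f is 6973049989, which is not a perfect square, so G is not contained in A_5. The transitive groups of degree 5 not contained in A_5 are: F_20 (5T3, order 20), S_5 (5T5, order 120). By Dedekind's theorem, for a prime p not dividing disc(f) the degrees of the irreducible factors of f mod p form the cycle type of an element of G. Factoring f modulo the first such prime p = 2, each new pattern first appears at: mod 2: f = (x^2 + x + 1)(x^3 + x + 1), pattern 3+2. No other pattern occurs in this range, so the set of observed cycle types is {3+2}. Among the candidates above, the only group containing elements of all these cycle types is S_5 (5T5) — F_20 (5T3) lacks at least one of them. Hence G = S_5 (5T5), of order 120.

S_5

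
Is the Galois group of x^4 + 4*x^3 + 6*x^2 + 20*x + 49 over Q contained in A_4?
No

The polynomial is irreducible of degree 4 over Q. Its discriminant is 6619136, which is not a perfect square. A Galois group lies in the alternating group exactly when the discriminant is a square in Q, so the Galois group (S_4) is not contained in A_4.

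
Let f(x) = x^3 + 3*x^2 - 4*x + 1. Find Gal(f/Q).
C_3

The polynomial is an irreducible cubic over Q and its discriminant is 49 = 7^2, a perfect square. For an irreducible cubic, a square discriminant forces the Galois group to be A_3, the cyclic group of order 3.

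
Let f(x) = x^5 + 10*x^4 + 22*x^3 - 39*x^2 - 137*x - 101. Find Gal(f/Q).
The polynomial f is an irreducible quintic over Q, so G = Gal(f/Q) is a transitive subgroup of S_5: one of C_5 (5T1, order 5), D_5 (5T2, order 10), F_20 (5T3, order 20), A_5 (5T4, order 60) or S_5 (5T5, order 120). The discriminant of f is 10097089744, which is not a perfect square, so G is not contained in A_5. The transitive groups of degree 5 not contained in A_5 are: F_20 (5T3, order 20), S_5 (5T5, order 120). By Dedekind's theorem, for a prime p not dividing disc(f) the degrees of the irreducible factors of f mod p form the cycle type of an element of G. Factoring f modulo the 5 such primes p <= 17 (skipping 2, 7, which divide the discriminant), each new pattern first appears at: mod 3: f = (x^5 + x^4 + x^3 + x + 1), pattern 5; mod 17: f = (x + 3)(x + 8)(x^3 + 16x^2 + 9x + 5), pattern 3+1+1. No other pattern occurs in this range, so the set of observed cycle types is {5, 3+1+1}. Among the candidates above, the only group containing elements of all these cycle types is S_5 (5T5) — F_20 (5T3) lacks at least one of them. Hence G = S_5 (5T5), of order 120.

5T5: S_5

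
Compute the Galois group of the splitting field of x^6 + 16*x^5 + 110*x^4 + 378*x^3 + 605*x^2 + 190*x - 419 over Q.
A_4 (also written A4)

The polynomial f is an irreducible sextic over Q, so G = Gal(f/Q) is one of the 16 transitive subgroups 6T1, ..., 6T16 of S_6. The discriminant of f is 5729525925351424 = 75693632^2, a perfect square, so G is contained in A_6. The transitive groups of degree 6 contained in A_6 are: A_4 (6T4, order 12), S_4 (6T7, order 24), (C_3 x C_3) : C_4 (6T10, order 36), PSL(2,5) (6T12, order 60), A_6 (6T15, order 360). By Dedekind's theorem, for a prime p not dividing disc(f) the degrees of the irreducible factors of f mod p form the cycle type of an element of G. Factoring f modulo the 33 such primes p <= 149 (skipping 2, 7, which divide the discriminant), each new pattern first appears at: mod 3: f = (x^3 + 2x + 2)(x^3 + x^2 + 2), pattern 3+3; mod 13: f = (x + 2)(x + 7)(x^2 + 5)(x^2 + 7x + 2), pattern 2+2+1+1. No other pattern occurs in this range, so the set of observed cycle types is {3+3, 2+2+1+1}. The candidates containing elements of all these cycle types are A_4 (6T4) of order 12, S_4 (6T7) of order 24, (C_3 x C_3) : C_4 (6T10) of order 36, PSL(2,5) (6T12) of order 60, A_6 (6T15) of order 360; the others are excluded. The observed types are precisely the cycle types that occur in A_4 (6T4) (apart from the identity). Each of the other remaining candidates has further cycle types, and by the Chebotarev density theorem the matching factorization patterns would occur for a proportion of primes equal to their share of the group: S_4 (6T7) additionally contains elements of type 4+2 (6 of its 24 elements, about 25% of primes); (C_3 x C_3) : C_4 (6T10) additionally contains elements of type 4+2, 3+1+1+1 (22 of its 36 elements, about 61% of primes); PSL(2,5) (6T12) additionally contains elements of type 5+1 (24 of its 60 elements, about 40% of primes); A_6 (6T15) additionally contains elements of type 5+1, 4+2, 3+1+1+1 (274 of its 360 elements, about 76% of primes). None of the 33 primes tested shows any such pattern (for each of these groups the chance of that is below 10^-4), which rules them out. Hence G = A_4 (6T4), of order 12.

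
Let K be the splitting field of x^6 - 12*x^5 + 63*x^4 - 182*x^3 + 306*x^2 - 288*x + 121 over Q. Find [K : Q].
120

The degree of the splitting field over Q equals the order of the Galois group, so first determine the group. The polynomial f is an irreducible sextic over Q, so G = Gal(f/Q) is one of the 16 transitive subgroups 6T1, ..., 6T16 of S_6. The discriminant of f is -16003008, which is not a perfect square, so G is not contained in A_6. The transitive groups of degree 6 not contained in A_6 are: C_6 (6T1, order 6), S_3 (6T2, order 6), D_6 (6T3, order 12), C_3 x S_3 (6T5, order 18), A_4 x C_2 (6T6, order 24), S_4 (6T8, order 24), S_3 x S_3 (6T9, order 36), S_4 x C_2 (6T11, order 48), (S_3 x S_3) : C_2 (6T13, order 72), PGL(2,5) (6T14, order 120), S_6 (6T16, order 720). By Dedekind's theorem, for a prime p not dividing disc(f) the degrees of the irreducible factors of f mod p form the cycle type of an element of G. Factoring f modulo the 21 such primes p <= 89 (skipping 2, 3, 7, which divide the discriminant), each new pattern first appears at: mod 5: f = (x^6 + 3x^5 + 3x^4 + 3x^3 + x^2 + 2x + 1), pattern 6; mod 11: f = (x)(x^5 + 10x^4 + 8x^3 + 5x^2 + 9x + 9), pattern 5+1; mod 13: f = (x + 6)(x + 10)(x^4 + 11x^3 + 9x^2 + 2x + 7), pattern 4+1+1; mod 23: f = (x + 14)(x + 18)(x^2 + 11x + 14)(x^2 + 14x + 16), pattern 2+2+1+1; mod 43: f = (x^3 + 13x^2 + 20x + 27)(x^3 + 18x^2 + 24x + 22), pattern 3+3; mod 61: f = (x^2 + 10x + 35)(x^2 + 14x + 41)(x^2 + 25x + 40), pattern 2+2+2. No other pattern occurs in this range, so the set of observed cycle types is {6, 5+1, 4+1+1, 2+2+1+1, 3+3, 2+2+2}. The candidates containing elements of all these cycle types are PGL(2,5) (6T14) of order 120, S_6 (6T16) of order 720; the others are excluded. The observed types are precisely the cycle types that occur in PGL(2,5) (6T14) (apart from the identity). Each of the other remaining candidates has further cycle types, and by the Chebotarev density theorem the matching factorization patterns would occur for a proportion of primes equal to their share of the group: S_6 (6T16) additionally contains elements of type 4+2, 3+2+1, 3+1+1+1, 2+1+1+1+1 (265 of its 720 elements, about 37% of primes). None of the 21 primes tested shows any such pattern (for each of these groups the chance of that is below 10^-4), which rules them out. Hence G = PGL(2,5) (6T14), of order 120. The Galois group PGL(2,5) (6T14) has order 120, so the splitting field has degree 120 over Q.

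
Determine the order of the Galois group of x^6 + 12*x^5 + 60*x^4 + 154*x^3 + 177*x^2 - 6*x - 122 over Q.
The degree of the splitting field over Q equals the order of the Galois group, so first determine the group. The polynomial f is an irreducible sextic over Q, so G = Gal(f/Q) is one of the 16 transitive subgroups 6T1, ..., 6T16 of S_6. The discriminant of f is 304930925568, which is not a perfect square, so G is not contained in A_6. The transitive groups of degree 6 not contained in A_6 are: C_6 (6T1, order 6), S_3 (6T2, order 6), D_6 (6T3, order 12), C_3 x S_3 (6T5, order 18), A_4 x C_2 (6T6, order 24), S_4 (6T8, order 24), S_3 x S_3 (6T9, order 36), S_4 x C_2 (6T11, order 48), (S_3 x S_3) : C_2 (6T13, order 72), PGL(2,5) (6T14, order 120), S_6 (6T16, order 720). By Dedekind's theorem, for a prime p not dividing disc(f) the degrees of the irreducible factors of f mod p form the cycle type of an element of G. Factoring f modulo the 79 such primes p <= 421 (skipping 2, 3, 41, which divide the discriminant), each new pattern first appears at: mod 5: f = (x^2 + 3)(x^2 + 3x + 3)(x^2 + 4x + 2), pattern 2+2+2; mod 7: f = (x^6 + 5x^5 + 4x^4 + 2x^2 + x + 4), pattern 6; mod 11: f = (x + 1)(x + 7)(x^2 + 5x + 3)(x^2 + 10x + 1), pattern 2+2+1+1; mod 13: f = (x^3 + 6x^2 + 3)(x^3 + 6x^2 + 11x + 7), pattern 3+3; mod 61: f = (x)(x + 23)(x + 32)(x + 39)(x + 44)(x + 57), pattern 1+1+1+1+1+1. No other pattern occurs in this range, so the set of observed cycle types is {2+2+2, 6, 2+2+1+1, 3+3, 1+1+1+1+1+1}. The candidates containing elements of all these cycle types are D_6 (6T3) of order 12, A_4 x C_2 (6T6) of order 24, S_3 x S_3 (6T9) of order 36, S_4 x C_2 (6T11) of order 48, (S_3 x S_3) : C_2 (6T13) of order 72, PGL(2,5) (6T14) of order 120, S_6 (6T16) of order 720; the others are excluded. The observed types are precisely the cycle types that occur in D_6 (6T3). Each of the other remaining candidates has further cycle types, and by the Chebotarev density theorem the matching factorization patterns would occur for a proportion of primes equal to their share of the group: A_4 x C_2 (6T6) additionally contains elements of type 2+1+1+1+1 (3 of its 24 elements, about 12% of primes); S_3 x S_3 (6T9) additionally contains elements of type 3+1+1+1 (4 of its 36 elements, about 11% of primes); S_4 x C_2 (6T11) additionally contains elements of type 4+2, 4+1+1, 2+1+1+1+1 (15 of its 48 elements, about 31% of primes); (S_3 x S_3) : C_2 (6T13) additionally contains elements of type 4+2, 3+2+1, 3+1+1+1, 2+1+1+1+1 (40 of its 72 elements, about 56% of primes); PGL(2,5) (6T14) additionally contains elements of type 5+1, 4+1+1 (54 of its 120 elements, about 45% of primes); S_6 (6T16) additionally contains elements of type 5+1, 4+2, 4+1+1, 3+2+1, 3+1+1+1, 2+1+1+1+1 (499 of its 720 elements, about 69% of primes). None of the 79 primes tested shows any such pattern (for each of these groups the chance of that is below 10^-4), which rules them out. Hence G = D_6 (6T3), of order 12. The Galois group D_6 (6T3) has order 12, so the splitting field has degree 12 over Q.

12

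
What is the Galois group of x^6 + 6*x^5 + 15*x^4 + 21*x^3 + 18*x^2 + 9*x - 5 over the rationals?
The polynomial f is an irreducible sextic over Q, so G = Gal(f/Q) is one of the 16 transitive subgroups 6T1, ..., 6T16 of S_6. The discriminant of f is 871199469, which is not a perfect square, so G is not contained in A_6. The transitive groups of degree 6 not contained in A_6 are: C_6 (6T1, order 6), S_3 (6T2, order 6), D_6 (6T3, order 12), C_3 x S_3 (6T5, order 18), A_4 x C_2 (6T6, order 24), S_4 (6T8, order 24), S_3 x S_3 (6T9, order 36), S_4 x C_2 (6T11, order 48), (S_3 x S_3) : C_2 (6T13, order 72), PGL(2,5) (6T14, order 120), S_6 (6T16, order 720). By Dedekind's theorem, for a prime p not dividing disc(f) the degrees of the irreducible factors of f mod p form the cycle type of an element of G. Factoring f modulo the 16 such primes p <= 67 (skipping 3, 7, 29, which divide the discriminant), each new pattern first appears at: mod 2: f = (x^6 + x^4 + x^3 + x + 1), pattern 6; mod 5: f = (x)(x + 4)(x^2 + 3x + 3)(x^2 + 4x + 2), pattern 2+2+1+1; mod 13: f = (x + 8)(x + 9)(x + 12)(x^3 + 3x^2 + 3x + 10), pattern 3+1+1+1; mod 19: f = (x^2 + 6x + 15)(x^2 + 8x + 1)(x^2 + 11x + 6), pattern 2+2+2; mod 67: f = (x^3 + 3x^2 + 3x + 20)(x^3 + 3x^2 + 3x + 50), pattern 3+3. No other pattern occurs in this range, so the set of observed cycle types is {6, 2+2+1+1, 3+1+1+1, 2+2+2, 3+3}. The candidates containing elements of all these cycle types are S_3 x S_3 (6T9) of order 36, (S_3 x S_3) : C_2 (6T13) of order 72, S_6 (6T16) of order 720; the others are excluded. The observed types are precisely the cycle types that occur in S_3 x S_3 (6T9) (apart from the identity). Each of the other remaining candidates has further cycle types, and by the Chebotarev density theorem the matching factorization patterns would occur for a proportion of primes equal to their share of the group: (S_3 x S_3) : C_2 (6T13) additionally contains elements of type 4+2, 3+2+1, 2+1+1+1+1 (36 of its 72 elements, about 50% of primes); S_6 (6T16) additionally contains elements of type 5+1, 4+2, 4+1+1, 3+2+1, 2+1+1+1+1 (459 of its 720 elements, about 64% of primes). None of the 16 primes tested shows any such pattern (for each of these groups the chance of that is below 10^-4), which rules them out. Hence G = S_3 x S_3 (6T9), of order 36.

6T9: S_3 x S_3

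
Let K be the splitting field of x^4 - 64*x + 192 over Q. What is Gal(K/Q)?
The polynomial is an irreducible quartic over Q and its discriminant is 1358954496 = 36864^2, a perfect square, so the Galois group is contained in A_4. The resolvent cubic y^3 - 768*y - 4096 is irreducible over Q. An irreducible resolvent with square discriminant gives A_4.

A_4, the alternating group on 4 letters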